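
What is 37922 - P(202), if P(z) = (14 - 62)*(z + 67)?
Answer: 50834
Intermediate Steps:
P(z) = -3216 - 48*z (P(z) = -48*(67 + z) = -3216 - 48*z)
37922 - P(202) = 37922 - (-3216 - 48*202) = 37922 - (-3216 - 9696) = 37922 - 1*(-12912) = 37922 + 12912 = 50834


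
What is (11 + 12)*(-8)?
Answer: -184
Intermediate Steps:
(11 + 12)*(-8) = 23*(-8) = -184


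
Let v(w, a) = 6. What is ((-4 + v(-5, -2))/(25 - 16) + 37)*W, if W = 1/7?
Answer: 335/63 ≈ 5.3175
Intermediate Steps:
W = ⅐ ≈ 0.14286
((-4 + v(-5, -2))/(25 - 16) + 37)*W = ((-4 + 6)/(25 - 16) + 37)*(⅐) = (2/9 + 37)*(⅐) = (335/9)*(⅐) = 335/63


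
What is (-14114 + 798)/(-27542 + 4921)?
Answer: 13316/22621 ≈ 0.58866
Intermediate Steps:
(-14114 + 798)/(-27542 + 4921) = -13316/(-22621) = -13316*(-1/22621) = 13316/22621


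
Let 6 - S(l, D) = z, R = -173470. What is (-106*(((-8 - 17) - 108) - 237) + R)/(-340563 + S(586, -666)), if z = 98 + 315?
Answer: 13425/34097 ≈ 0.39373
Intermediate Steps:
z = 413
S(l, D) = -407 (S(l, D) = 6 - 1*413 = 6 - 413 = -407)
(-106*(((-8 - 17) - 108) - 237) + R)/(-340563 + S(586, -666)) = (-106*(((-8 - 17) - 108) - 237) - 173470)/(-340563 - 407) = (-106*((-25 - 108) - 237) - 173470)/(-340970) = (-106*(-133 - 237) - 173470)*(-1/340970) = (-106*(-370) - 173470)*(-1/340970) = (39220 - 173470)*(-1/340970) = -134250*(-1/340970) = 13425/34097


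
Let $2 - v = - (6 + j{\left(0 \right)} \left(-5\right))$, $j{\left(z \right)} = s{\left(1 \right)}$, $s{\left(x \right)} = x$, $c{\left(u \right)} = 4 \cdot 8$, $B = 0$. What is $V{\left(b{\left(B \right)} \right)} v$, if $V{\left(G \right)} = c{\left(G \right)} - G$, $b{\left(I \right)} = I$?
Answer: $96$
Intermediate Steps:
$c{\left(u \right)} = 32$
$j{\left(z \right)} = 1$
$V{\left(G \right)} = 32 - G$
$v = 3$ ($v = 2 - - (6 + 1 \left(-5\right)) = 2 - - (6 - 5) = 2 - \left(-1\right) 1 = 2 - -1 = 2 + 1 = 3$)
$V{\left(b{\left(B \right)} \right)} v = \left(32 - 0\right) 3 = \left(32 + 0\right) 3 = 32 \cdot 3 = 96$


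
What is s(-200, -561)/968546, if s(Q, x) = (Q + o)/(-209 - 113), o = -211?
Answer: 411/311871812 ≈ 1.3178e-6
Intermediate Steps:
s(Q, x) = 211/322 - Q/322 (s(Q, x) = (Q - 211)/(-209 - 113) = (-211 + Q)/(-322) = (-211 + Q)*(-1/322) = 211/322 - Q/322)
s(-200, -561)/968546 = (211/322 - 1/322*(-200))/968546 = (211/322 + 100/161)*(1/968546) = (411/322)*(1/968546) = 411/311871812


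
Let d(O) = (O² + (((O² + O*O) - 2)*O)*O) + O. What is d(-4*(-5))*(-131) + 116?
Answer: -41870104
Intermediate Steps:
d(O) = O + O² + O²*(-2 + 2*O²) (d(O) = (O² + (((O² + O²) - 2)*O)*O) + O = (O² + ((2*O² - 2)*O)*O) + O = (O² + ((-2 + 2*O²)*O)*O) + O = (O² + (O*(-2 + 2*O²))*O) + O = (O² + O²*(-2 + 2*O²)) + O = O + O² + O²*(-2 + 2*O²))
d(-4*(-5))*(-131) + 116 = ((-4*(-5))*(1 - (-4)*(-5) + 2*(-4*(-5))³))*(-131) + 116 = (20*(1 - 1*20 + 2*20³))*(-131) + 116 = (20*(1 - 20 + 2*8000))*(-131) + 116 = (20*(1 - 20 + 16000))*(-131) + 116 = (20*15981)*(-131) + 116 = 319620*(-131) + 116 = -41870220 + 116 = -41870104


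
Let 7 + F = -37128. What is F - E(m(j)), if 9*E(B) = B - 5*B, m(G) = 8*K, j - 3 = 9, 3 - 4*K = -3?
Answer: -111389/3 ≈ -37130.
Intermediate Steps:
K = 3/2 (K = ¾ - ¼*(-3) = ¾ + ¾ = 3/2 ≈ 1.5000)
j = 12 (j = 3 + 9 = 12)
m(G) = 12 (m(G) = 8*(3/2) = 12)
E(B) = -4*B/9 (E(B) = (B - 5*B)/9 = (-4*B)/9 = -4*B/9)
F = -37135 (F = -7 - 37128 = -37135)
F - E(m(j)) = -37135 - (-4)*12/9 = -37135 - 1*(-16/3) = -37135 + 16/3 = -111389/3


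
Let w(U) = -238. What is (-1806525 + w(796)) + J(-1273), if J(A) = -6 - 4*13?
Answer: -1806821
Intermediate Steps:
J(A) = -58 (J(A) = -6 - 52 = -58)
(-1806525 + w(796)) + J(-1273) = (-1806525 - 238) - 58 = -1806763 - 58 = -1806821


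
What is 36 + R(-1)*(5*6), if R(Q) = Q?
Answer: 6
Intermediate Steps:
36 + R(-1)*(5*6) = 36 - 5*6 = 36 - 1*30 = 36 - 30 = 6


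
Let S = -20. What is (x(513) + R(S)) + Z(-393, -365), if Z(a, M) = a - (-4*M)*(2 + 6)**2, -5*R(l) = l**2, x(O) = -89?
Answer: -94002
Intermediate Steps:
R(l) = -l**2/5
Z(a, M) = a + 256*M (Z(a, M) = a - (-4*M)*8**2 = a - (-4*M)*64 = a - (-256)*M = a + 256*M)
(x(513) + R(S)) + Z(-393, -365) = (-89 - 1/5*(-20)**2) + (-393 + 256*(-365)) = (-89 - 1/5*400) + (-393 - 93440) = (-89 - 80) - 93833 = -169 - 93833 = -94002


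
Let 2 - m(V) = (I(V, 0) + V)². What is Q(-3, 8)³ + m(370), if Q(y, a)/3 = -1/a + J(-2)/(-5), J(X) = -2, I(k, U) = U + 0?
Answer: -8761436063/64000 ≈ -1.3690e+5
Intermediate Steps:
I(k, U) = U
m(V) = 2 - V² (m(V) = 2 - (0 + V)² = 2 - V²)
Q(y, a) = 6/5 - 3/a (Q(y, a) = 3*(-1/a - 2/(-5)) = 3*(-1/a - 2*(-⅕)) = 3*(-1/a + ⅖) = 3*(⅖ - 1/a) = 6/5 - 3/a)
Q(-3, 8)³ + m(370) = (6/5 - 3/8)³ + (2 - 1*370²) = (6/5 - 3*⅛)³ + (2 - 1*136900) = (6/5 - 3/8)³ + (2 - 136900) = (33/40)³ - 136898 = 35937/64000 - 136898 = -8761436063/64000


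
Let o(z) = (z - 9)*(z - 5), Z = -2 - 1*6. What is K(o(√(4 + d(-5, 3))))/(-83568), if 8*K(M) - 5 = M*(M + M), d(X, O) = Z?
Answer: -1799/668544 + 287*I/41784 ≈ -0.0026909 + 0.0068687*I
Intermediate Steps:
Z = -8 (Z = -2 - 6 = -8)
d(X, O) = -8
o(z) = (-9 + z)*(-5 + z)
K(M) = 5/8 + M²/4 (K(M) = 5/8 + (M*(M + M))/8 = 5/8 + (M*(2*M))/8 = 5/8 + (2*M²)/8 = 5/8 + M²/4)
K(o(√(4 + d(-5, 3))))/(-83568) = (5/8 + (45 + (√(4 - 8))² - 14*√(4 - 8))²/4)/(-83568) = (5/8 + (45 + (√(-4))² - 28*I)²/4)*(-1/83568) = (5/8 + (45 + (2*I)² - 28*I)²/4)*(-1/83568) = (5/8 + (45 - 4 - 28*I)²/4)*(-1/83568) = (5/8 + (41 - 28*I)²/4)*(-1/83568) = -5/668544 - (41 - 28*I)²/334272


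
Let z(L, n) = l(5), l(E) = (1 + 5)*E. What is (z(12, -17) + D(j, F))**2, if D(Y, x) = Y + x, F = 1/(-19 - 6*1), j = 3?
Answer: 678976/625 ≈ 1086.4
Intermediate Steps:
l(E) = 6*E
z(L, n) = 30 (z(L, n) = 6*5 = 30)
F = -1/25 (F = 1/(-19 - 6) = 1/(-25) = -1/25 ≈ -0.040000)
(z(12, -17) + D(j, F))**2 = (30 + (3 - 1/25))**2 = (30 + 74/25)**2 = (824/25)**2 = 678976/625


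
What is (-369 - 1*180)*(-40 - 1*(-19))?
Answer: 11529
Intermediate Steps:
(-369 - 1*180)*(-40 - 1*(-19)) = (-369 - 180)*(-40 + 19) = -549*(-21) = 11529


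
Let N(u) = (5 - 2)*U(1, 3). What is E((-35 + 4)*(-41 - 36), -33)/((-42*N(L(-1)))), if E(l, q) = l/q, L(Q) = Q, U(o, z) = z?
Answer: 31/162 ≈ 0.19136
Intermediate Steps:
N(u) = 9 (N(u) = (5 - 2)*3 = 3*3 = 9)
E((-35 + 4)*(-41 - 36), -33)/((-42*N(L(-1)))) = (((-35 + 4)*(-41 - 36))/(-33))/((-42*9)) = (-31*(-77)*(-1/33))/(-378) = (2387*(-1/33))*(-1/378) = -217/3*(-1/378) = 31/162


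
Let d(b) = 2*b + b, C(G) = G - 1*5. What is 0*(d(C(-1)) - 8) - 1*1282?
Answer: -1282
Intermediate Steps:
C(G) = -5 + G (C(G) = G - 5 = -5 + G)
d(b) = 3*b
0*(d(C(-1)) - 8) - 1*1282 = 0*(3*(-5 - 1) - 8) - 1*1282 = 0*(3*(-6) - 8) - 1282 = 0*(-18 - 8) - 1282 = 0*(-26) - 1282 = 0 - 1282 = -1282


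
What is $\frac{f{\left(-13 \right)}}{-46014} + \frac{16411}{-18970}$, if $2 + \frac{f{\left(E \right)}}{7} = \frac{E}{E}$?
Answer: $- \frac{188750741}{218221395} \approx -0.86495$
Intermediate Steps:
$f{\left(E \right)} = -7$ ($f{\left(E \right)} = -14 + 7 \frac{E}{E} = -14 + 7 \cdot 1 = -14 + 7 = -7$)
$\frac{f{\left(-13 \right)}}{-46014} + \frac{16411}{-18970} = - \frac{7}{-46014} + \frac{16411}{-18970} = \left(-7\right) \left(- \frac{1}{46014}\right) + 16411 \left(- \frac{1}{18970}\right) = \frac{7}{46014} - \frac{16411}{18970} = - \frac{188750741}{218221395}$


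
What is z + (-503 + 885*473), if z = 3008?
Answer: 421110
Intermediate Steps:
z + (-503 + 885*473) = 3008 + (-503 + 885*473) = 3008 + (-503 + 418605) = 3008 + 418102 = 421110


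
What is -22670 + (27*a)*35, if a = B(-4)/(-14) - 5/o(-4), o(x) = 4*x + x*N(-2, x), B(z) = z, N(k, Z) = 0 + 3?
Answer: -88925/4 ≈ -22231.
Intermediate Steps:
N(k, Z) = 3
o(x) = 7*x (o(x) = 4*x + x*3 = 4*x + 3*x = 7*x)
a = 13/28 (a = -4/(-14) - 5/(7*(-4)) = -4*(-1/14) - 5/(-28) = 2/7 - 5*(-1/28) = 2/7 + 5/28 = 13/28 ≈ 0.46429)
-22670 + (27*a)*35 = -22670 + (27*(13/28))*35 = -22670 + (351/28)*35 = -22670 + 1755/4 = -88925/4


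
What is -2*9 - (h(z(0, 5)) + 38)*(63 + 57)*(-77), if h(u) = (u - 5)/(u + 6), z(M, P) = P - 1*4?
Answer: 345822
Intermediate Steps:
z(M, P) = -4 + P (z(M, P) = P - 4 = -4 + P)
h(u) = (-5 + u)/(6 + u)
-2*9 - (h(z(0, 5)) + 38)*(63 + 57)*(-77) = -2*9 - ((-5 + (-4 + 5))/(6 + (-4 + 5)) + 38)*(63 + 57)*(-77) = -18 - ((-5 + 1)/(6 + 1) + 38)*120*(-77) = -18 - (-4/7 + 38)*120*(-77) = -18 - 262*120/7*(-77) = -18 - 1*31440/7*(-77) = -18 - 31440/7*(-77) = -18 + 345840 = 345822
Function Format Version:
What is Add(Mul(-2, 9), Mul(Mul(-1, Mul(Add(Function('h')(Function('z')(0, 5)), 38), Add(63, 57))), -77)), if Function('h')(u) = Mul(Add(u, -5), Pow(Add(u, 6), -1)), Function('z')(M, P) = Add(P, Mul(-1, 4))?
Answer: 345822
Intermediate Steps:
Function('z')(M, P) = Add(-4, P) (Function('z')(M, P) = Add(P, -4) = Add(-4, P))
Function('h')(u) = Mul(Pow(Add(6, u), -1), Add(-5, u)) (Function('h')(u) = Mul(Add(-5, u), Pow(Add(6, u), -1)) = Mul(Pow(Add(6, u), -1), Add(-5, u)))
Add(Mul(-2, 9), Mul(Mul(-1, Mul(Add(Function('h')(Function('z')(0, 5)), 38), Add(63, 57))), -77)) = Add(Mul(-2, 9), Mul(Mul(-1, Mul(Add(Mul(Pow(Add(6, Add(-4, 5)), -1), Add(-5, Add(-4, 5))), 38), Add(63, 57))), -77)) = Add(-18, Mul(Mul(-1, Mul(Add(Mul(Pow(Add(6, 1), -1), Add(-5, 1)), 38), 120)), -77)) = Add(-18, Mul(Mul(-1, Mul(Add(Mul(Pow(7, -1), -4), 38), 120)), -77)) = Add(-18, Mul(Mul(-1, Mul(Add(Mul(Rational(1, 7), -4), 38), 120)), -77)) = Add(-18, Mul(Mul(-1, Mul(Add(Rational(-4, 7), 38), 120)), -77)) = Add(-18, Mul(Mul(-1, Mul(Rational(262, 7), 120)), -77)) = Add(-18, Mul(Mul(-1, Rational(31440, 7)), -77)) = Add(-18, Mul(Rational(-31440, 7), -77)) = Add(-18, 345840) = 345822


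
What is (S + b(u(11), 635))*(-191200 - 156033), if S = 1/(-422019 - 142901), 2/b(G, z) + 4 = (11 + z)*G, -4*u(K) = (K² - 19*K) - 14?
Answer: -386599152443/9303667480 ≈ -41.553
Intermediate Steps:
u(K) = 7/2 - K²/4 + 19*K/4 (u(K) = -((K² - 19*K) - 14)/4 = -(-14 + K² - 19*K)/4 = 7/2 - K²/4 + 19*K/4)
b(G, z) = 2/(-4 + G*(11 + z)) (b(G, z) = 2/(-4 + (11 + z)*G) = 2/(-4 + G*(11 + z)))
S = -1/564920 (S = 1/(-564920) = -1/564920 ≈ -1.7702e-6)
(S + b(u(11), 635))*(-191200 - 156033) = (-1/564920 + 2/(-4 + 11*(7/2 - ¼*11² + (19/4)*11) + (7/2 - ¼*11² + (19/4)*11)*635))*(-191200 - 156033) = (-1/564920 + 2/(-4 + 11*(7/2 - ¼*121 + 209/4) + (7/2 - ¼*121 + 209/4)*635))*(-347233) = (-1/564920 + 2/(-4 + 11*(7/2 - 121/4 + 209/4) + (7/2 - 121/4 + 209/4)*635))*(-347233) = (-1/564920 + 2/(-4 + 11*(51/2) + (51/2)*635))*(-347233) = (-1/564920 + 2/(-4 + 561/2 + 32385/2))*(-347233) = (-1/564920 + 2/16469)*(-347233) = (1113371/9303667480)*(-347233) = -386599152443/9303667480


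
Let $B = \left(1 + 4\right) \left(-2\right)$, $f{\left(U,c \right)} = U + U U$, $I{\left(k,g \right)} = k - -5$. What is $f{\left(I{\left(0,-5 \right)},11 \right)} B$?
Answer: $-300$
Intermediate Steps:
$I{\left(k,g \right)} = 5 + k$ ($I{\left(k,g \right)} = k + 5 = 5 + k$)
$f{\left(U,c \right)} = U + U^{2}$
$B = -10$ ($B = 5 \left(-2\right) = -10$)
$f{\left(I{\left(0,-5 \right)},11 \right)} B = \left(5 + 0\right) \left(1 + \left(5 + 0\right)\right) \left(-10\right) = 5 \left(1 + 5\right) \left(-10\right) = 5 \cdot 6 \left(-10\right) = 30 \left(-10\right) = -300$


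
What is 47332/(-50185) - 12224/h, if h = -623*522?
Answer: -7389594476/8160231555 ≈ -0.90556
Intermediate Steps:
h = -325206
47332/(-50185) - 12224/h = 47332/(-50185) - 12224/(-325206) = 47332*(-1/50185) - 12224*(-1/325206) = -47332/50185 + 6112/162603 = -7389594476/8160231555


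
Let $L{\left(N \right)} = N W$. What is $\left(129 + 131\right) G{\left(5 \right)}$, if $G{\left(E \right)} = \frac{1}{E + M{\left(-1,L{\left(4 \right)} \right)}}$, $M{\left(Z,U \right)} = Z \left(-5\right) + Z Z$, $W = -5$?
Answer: $\frac{260}{11} \approx 23.636$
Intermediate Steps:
$L{\left(N \right)} = - 5 N$ ($L{\left(N \right)} = N \left(-5\right) = - 5 N$)
$M{\left(Z,U \right)} = Z^{2} - 5 Z$ ($M{\left(Z,U \right)} = - 5 Z + Z^{2} = Z^{2} - 5 Z$)
$G{\left(E \right)} = \frac{1}{6 + E}$ ($G{\left(E \right)} = \frac{1}{E - \left(-5 - 1\right)} = \frac{1}{E - -6} = \frac{1}{E + 6} = \frac{1}{6 + E}$)
$\left(129 + 131\right) G{\left(5 \right)} = \frac{129 + 131}{6 + 5} = \frac{260}{11}$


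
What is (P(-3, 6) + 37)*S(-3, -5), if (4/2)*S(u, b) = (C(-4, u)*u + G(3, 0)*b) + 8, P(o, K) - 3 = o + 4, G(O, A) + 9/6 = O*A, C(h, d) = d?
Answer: 2009/4 ≈ 502.25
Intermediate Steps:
G(O, A) = -3/2 + A*O (G(O, A) = -3/2 + O*A = -3/2 + A*O)
P(o, K) = 7 + o (P(o, K) = 3 + (o + 4) = 3 + (4 + o) = 7 + o)
S(u, b) = 4 + u²/2 - 3*b/4 (S(u, b) = ((u*u + (-3/2 + 0*3)*b) + 8)/2 = ((u² + (-3/2 + 0)*b) + 8)/2 = ((u² - 3*b/2) + 8)/2 = (8 + u² - 3*b/2)/2 = 4 + u²/2 - 3*b/4)
(P(-3, 6) + 37)*S(-3, -5) = ((7 - 3) + 37)*(4 + (½)*(-3)² - ¾*(-5)) = (4 + 37)*(4 + (½)*9 + 15/4) = 41*(4 + 9/2 + 15/4) = 41*(49/4) = 2009/4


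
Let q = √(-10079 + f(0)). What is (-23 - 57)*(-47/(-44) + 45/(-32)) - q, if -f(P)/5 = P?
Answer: 595/22 - I*√10079 ≈ 27.045 - 100.39*I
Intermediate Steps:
f(P) = -5*P
q = I*√10079 (q = √(-10079 - 5*0) = √(-10079 + 0) = √(-10079) = I*√10079 ≈ 100.39*I)
(-23 - 57)*(-47/(-44) + 45/(-32)) - q = (-23 - 57)*(-47/(-44) + 45/(-32)) - I*√10079 = -80*(-47*(-1/44) + 45*(-1/32)) - I*√10079 = -80*(47/44 - 45/32) - I*√10079 = -80*(-119/352) - I*√10079 = 595/22 - I*√10079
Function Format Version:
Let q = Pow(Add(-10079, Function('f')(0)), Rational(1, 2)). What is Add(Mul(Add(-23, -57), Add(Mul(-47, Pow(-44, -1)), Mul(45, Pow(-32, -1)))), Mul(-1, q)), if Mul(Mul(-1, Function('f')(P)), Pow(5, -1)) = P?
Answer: Add(Rational(595, 22), Mul(-1, I, Pow(10079, Rational(1, 2)))) ≈ Add(27.045, Mul(-100.39, I))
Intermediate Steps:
Function('f')(P) = Mul(-5, P)
q = Mul(I, Pow(10079, Rational(1, 2))) (q = Pow(Add(-10079, Mul(-5, 0)), Rational(1, 2)) = Pow(Add(-10079, 0), Rational(1, 2)) = Pow(-10079, Rational(1, 2)) = Mul(I, Pow(10079, Rational(1, 2))) ≈ Mul(100.39, I))
Add(Mul(Add(-23, -57), Add(Mul(-47, Pow(-44, -1)), Mul(45, Pow(-32, -1)))), Mul(-1, q)) = Add(Mul(Add(-23, -57), Add(Mul(-47, Pow(-44, -1)), Mul(45, Pow(-32, -1)))), Mul(-1, Mul(I, Pow(10079, Rational(1, 2))))) = Add(Mul(-80, Add(Mul(-47, Rational(-1, 44)), Mul(45, Rational(-1, 32)))), Mul(-1, I, Pow(10079, Rational(1, 2)))) = Add(Mul(-80, Add(Rational(47, 44), Rational(-45, 32))), Mul(-1, I, Pow(10079, Rational(1, 2)))) = Add(Mul(-80, Rational(-119, 352)), Mul(-1, I, Pow(10079, Rational(1, 2)))) = Add(Rational(595, 22), Mul(-1, I, Pow(10079, Rational(1, 2))))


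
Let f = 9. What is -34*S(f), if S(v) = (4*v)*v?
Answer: -11016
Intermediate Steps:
S(v) = 4*v²
-34*S(f) = -136*9² = -136*81 = -34*324 = -11016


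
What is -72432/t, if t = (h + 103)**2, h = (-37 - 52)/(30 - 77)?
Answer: -40000572/6076225 ≈ -6.5831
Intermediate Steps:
h = 89/47 (h = -89/(-47) = -89*(-1/47) = 89/47 ≈ 1.8936)
t = 24304900/2209 (t = (89/47 + 103)**2 = (4930/47)**2 = 24304900/2209 ≈ 11003.)
-72432/t = -72432/24304900/2209 = -72432*2209/24304900 = -40000572/6076225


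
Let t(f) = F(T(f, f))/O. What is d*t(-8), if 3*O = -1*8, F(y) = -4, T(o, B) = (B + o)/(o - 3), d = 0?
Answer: 0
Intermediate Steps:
T(o, B) = (B + o)/(-3 + o)
O = -8/3 (O = (-1*8)/3 = (1/3)*(-8) = -8/3 ≈ -2.6667)
t(f) = 3/2 (t(f) = -4/(-8/3) = -4*(-3/8) = 3/2)
d*t(-8) = 0*(3/2) = 0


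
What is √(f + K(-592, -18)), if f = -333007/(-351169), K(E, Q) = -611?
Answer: 2*I*√18807843633397/351169 ≈ 24.699*I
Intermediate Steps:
f = 333007/351169 (f = -333007*(-1/351169) = 333007/351169 ≈ 0.94828)
√(f + K(-592, -18)) = √(333007/351169 - 611) = √(-214231252/351169) = 2*I*√18807843633397/351169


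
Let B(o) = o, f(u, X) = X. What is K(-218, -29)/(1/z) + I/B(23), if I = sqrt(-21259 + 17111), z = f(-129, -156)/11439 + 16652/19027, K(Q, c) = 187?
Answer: 11688373664/72549951 + 2*I*sqrt(1037)/23 ≈ 161.11 + 2.8002*I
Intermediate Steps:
z = 62504672/72549951 (z = -156/11439 + 16652/19027 = -156*1/11439 + 16652*(1/19027) = -52/3813 + 16652/19027 = 62504672/72549951 ≈ 0.86154)
I = 2*I*sqrt(1037) (I = sqrt(-4148) = 2*I*sqrt(1037) ≈ 64.405*I)
K(-218, -29)/(1/z) + I/B(23) = 187/(1/(62504672/72549951)) + (2*I*sqrt(1037))/23 = 187/(72549951/62504672) + (2*I*sqrt(1037))*(1/23) = 187*(62504672/72549951) + 2*I*sqrt(1037)/23 = 11688373664/72549951 + 2*I*sqrt(1037)/23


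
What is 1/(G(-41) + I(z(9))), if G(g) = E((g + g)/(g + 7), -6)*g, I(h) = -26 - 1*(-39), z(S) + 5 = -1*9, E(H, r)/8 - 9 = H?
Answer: -17/63411 ≈ -0.00026809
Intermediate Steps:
E(H, r) = 72 + 8*H
z(S) = -14 (z(S) = -5 - 1*9 = -5 - 9 = -14)
I(h) = 13 (I(h) = -26 + 39 = 13)
G(g) = g*(72 + 16*g/(7 + g)) (G(g) = (72 + 8*((g + g)/(g + 7)))*g = (72 + 8*((2*g)/(7 + g)))*g = (72 + 8*(2*g/(7 + g)))*g = (72 + 16*g/(7 + g))*g = g*(72 + 16*g/(7 + g)))
1/(G(-41) + I(z(9))) = 1/(8*(-41)*(63 + 11*(-41))/(7 - 41) + 13) = 1/(8*(-41)*(63 - 451)/(-34) + 13) = 1/(8*(-41)*(-1/34)*(-388) + 13) = 1/(-63632/17 + 13) = 1/(-63411/17) = -17/63411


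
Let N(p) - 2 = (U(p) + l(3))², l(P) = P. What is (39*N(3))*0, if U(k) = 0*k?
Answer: 0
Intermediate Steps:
U(k) = 0
N(p) = 11 (N(p) = 2 + (0 + 3)² = 2 + 3² = 2 + 9 = 11)
(39*N(3))*0 = (39*11)*0 = 429*0 = 0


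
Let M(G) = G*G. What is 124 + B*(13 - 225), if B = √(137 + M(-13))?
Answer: 124 - 636*√34 ≈ -3584.5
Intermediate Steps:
M(G) = G²
B = 3*√34 (B = √(137 + (-13)²) = √(137 + 169) = √306 = 3*√34 ≈ 17.493)
124 + B*(13 - 225) = 124 + (3*√34)*(13 - 225) = 124 + (3*√34)*(-212) = 124 - 636*√34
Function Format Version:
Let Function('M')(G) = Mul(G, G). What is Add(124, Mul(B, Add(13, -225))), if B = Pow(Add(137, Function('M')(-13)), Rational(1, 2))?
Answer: Add(124, Mul(-636, Pow(34, Rational(1, 2)))) ≈ -3584.5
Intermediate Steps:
Function('M')(G) = Pow(G, 2)
B = Mul(3, Pow(34, Rational(1, 2))) (B = Pow(Add(137, Pow(-13, 2)), Rational(1, 2)) = Pow(Add(137, 169), Rational(1, 2)) = Pow(306, Rational(1, 2)) = Mul(3, Pow(34, Rational(1, 2))) ≈ 17.493)
Add(124, Mul(B, Add(13, -225))) = Add(124, Mul(Mul(3, Pow(34, Rational(1, 2))), Add(13, -225))) = Add(124, Mul(Mul(3, Pow(34, Rational(1, 2))), -212)) = Add(124, Mul(-636, Pow(34, Rational(1, 2))))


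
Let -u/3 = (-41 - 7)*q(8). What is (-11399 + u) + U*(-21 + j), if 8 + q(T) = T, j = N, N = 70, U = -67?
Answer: -14682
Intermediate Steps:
j = 70
q(T) = -8 + T
u = 0 (u = -3*(-41 - 7)*(-8 + 8) = -(-144)*0 = -3*0 = 0)
(-11399 + u) + U*(-21 + j) = (-11399 + 0) - 67*(-21 + 70) = -11399 - 67*49 = -11399 - 3283 = -14682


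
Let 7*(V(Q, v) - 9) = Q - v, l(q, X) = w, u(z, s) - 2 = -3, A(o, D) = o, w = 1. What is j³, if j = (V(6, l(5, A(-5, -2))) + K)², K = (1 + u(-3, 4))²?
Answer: 98867482624/117649 ≈ 8.4036e+5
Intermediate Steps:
u(z, s) = -1 (u(z, s) = 2 - 3 = -1)
l(q, X) = 1
K = 0 (K = (1 - 1)² = 0² = 0)
V(Q, v) = 9 - v/7 + Q/7 (V(Q, v) = 9 + (Q - v)/7 = 9 + (-v/7 + Q/7) = 9 - v/7 + Q/7)
j = 4624/49 (j = ((9 - ⅐*1 + (⅐)*6) + 0)² = ((9 - ⅐ + 6/7) + 0)² = (68/7 + 0)² = (68/7)² = 4624/49 ≈ 94.367)
j³ = (4624/49)³ = 98867482624/117649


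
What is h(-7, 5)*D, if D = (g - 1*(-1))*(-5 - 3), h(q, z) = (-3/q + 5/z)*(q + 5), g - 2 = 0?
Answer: 480/7 ≈ 68.571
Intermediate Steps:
g = 2 (g = 2 + 0 = 2)
h(q, z) = (5 + q)*(-3/q + 5/z) (h(q, z) = (-3/q + 5/z)*(5 + q) = (5 + q)*(-3/q + 5/z))
D = -24 (D = (2 - 1*(-1))*(-5 - 3) = (2 + 1)*(-8) = 3*(-8) = -24)
h(-7, 5)*D = (-3 - 15/(-7) + 25/5 + 5*(-7)/5)*(-24) = (-3 - 15*(-⅐) + 25*(⅕) + 5*(-7)*(⅕))*(-24) = (-3 + 15/7 + 5 - 7)*(-24) = -20/7*(-24) = 480/7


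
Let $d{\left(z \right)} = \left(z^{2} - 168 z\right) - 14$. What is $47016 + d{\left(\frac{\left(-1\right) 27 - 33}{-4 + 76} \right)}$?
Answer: $\frac{1697137}{36} \approx 47143.0$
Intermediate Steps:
$d{\left(z \right)} = -14 + z^{2} - 168 z$
$47016 + d{\left(\frac{\left(-1\right) 27 - 33}{-4 + 76} \right)} = 47016 - \left(14 - \frac{\left(\left(-1\right) 27 - 33\right)^{2}}{\left(-4 + 76\right)^{2}} + \frac{168 \left(\left(-1\right) 27 - 33\right)}{-4 + 76}\right) = 47016 - \left(14 - \frac{\left(-27 - 33\right)^{2}}{5184} + \frac{168 \left(-27 - 33\right)}{72}\right) = 47016 - \left(14 - \frac{25}{36} + 168 \left(-60\right) \frac{1}{72}\right) = 47016 - \left(-126 - \frac{25}{36}\right) = 47016 + \left(-14 + \frac{25}{36} + 140\right) = 47016 + \frac{4561}{36} = \frac{1697137}{36}$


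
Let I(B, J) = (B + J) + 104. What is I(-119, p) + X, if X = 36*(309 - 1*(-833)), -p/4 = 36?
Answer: 40953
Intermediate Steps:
p = -144 (p = -4*36 = -144)
I(B, J) = 104 + B + J
X = 41112 (X = 36*(309 + 833) = 36*1142 = 41112)
I(-119, p) + X = (104 - 119 - 144) + 41112 = -159 + 41112 = 40953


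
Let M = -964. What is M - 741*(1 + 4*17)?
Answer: -52093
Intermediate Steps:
M - 741*(1 + 4*17) = -964 - 741*(1 + 4*17) = -964 - 741*(1 + 68) = -964 - 741*69 = -964 - 51129 = -52093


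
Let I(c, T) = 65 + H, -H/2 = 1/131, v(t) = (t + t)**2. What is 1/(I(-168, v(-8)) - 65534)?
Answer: -131/8576441 ≈ -1.5274e-5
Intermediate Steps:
v(t) = 4*t**2 (v(t) = (2*t)**2 = 4*t**2)
H = -2/131 ≈ -0.015267
I(c, T) = 8513/131 (I(c, T) = 65 - 2/131 = 8513/131)
1/(I(-168, v(-8)) - 65534) = 1/(8513/131 - 65534) = 1/(-8576441/131) = -131/8576441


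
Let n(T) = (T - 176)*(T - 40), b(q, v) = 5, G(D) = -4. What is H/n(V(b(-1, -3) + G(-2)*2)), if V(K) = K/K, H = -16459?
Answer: -16459/6825 ≈ -2.4116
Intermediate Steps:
V(K) = 1
n(T) = (-176 + T)*(-40 + T)
H/n(V(b(-1, -3) + G(-2)*2)) = -16459/(7040 + 1² - 216*1) = -16459/(7040 + 1 - 216) = -16459/6825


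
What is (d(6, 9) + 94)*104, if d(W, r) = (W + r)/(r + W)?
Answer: 9880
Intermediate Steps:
d(W, r) = 1 (d(W, r) = (W + r)/(W + r) = 1)
(d(6, 9) + 94)*104 = (1 + 94)*104 = 95*104 = 9880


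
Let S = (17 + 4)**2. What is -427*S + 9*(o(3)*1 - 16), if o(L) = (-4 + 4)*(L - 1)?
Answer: -188451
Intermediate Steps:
S = 441 (S = 21**2 = 441)
o(L) = 0 (o(L) = 0*(-1 + L) = 0)
-427*S + 9*(o(3)*1 - 16) = -427*441 + 9*(0*1 - 16) = -188307 + 9*(0 - 16) = -188307 + 9*(-16) = -188307 - 144 = -188451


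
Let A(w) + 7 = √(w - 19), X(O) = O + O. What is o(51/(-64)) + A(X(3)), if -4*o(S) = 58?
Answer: -43/2 + I*√13 ≈ -21.5 + 3.6056*I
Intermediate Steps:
o(S) = -29/2 (o(S) = -¼*58 = -29/2)
X(O) = 2*O
A(w) = -7 + √(-19 + w) (A(w) = -7 + √(w - 19) = -7 + √(-19 + w))
o(51/(-64)) + A(X(3)) = -29/2 + (-7 + √(-19 + 2*3)) = -29/2 + (-7 + √(-19 + 6)) = -29/2 + (-7 + √(-13)) = -29/2 + (-7 + I*√13) = -43/2 + I*√13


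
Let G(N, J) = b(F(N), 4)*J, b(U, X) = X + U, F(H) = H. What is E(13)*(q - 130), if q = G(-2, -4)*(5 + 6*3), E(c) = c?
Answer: -4082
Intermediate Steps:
b(U, X) = U + X
G(N, J) = J*(4 + N) (G(N, J) = (N + 4)*J = (4 + N)*J = J*(4 + N))
q = -184 (q = (-4*(4 - 2))*(5 + 6*3) = (-4*2)*(5 + 18) = -8*23 = -184)
E(13)*(q - 130) = 13*(-184 - 130) = 13*(-314) = -4082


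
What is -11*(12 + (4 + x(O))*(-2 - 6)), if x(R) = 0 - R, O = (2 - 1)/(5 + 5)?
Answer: 1056/5 ≈ 211.20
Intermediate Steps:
O = ⅒ (O = 1/10 = 1*(⅒) = ⅒ ≈ 0.10000)
x(R) = -R
-11*(12 + (4 + x(O))*(-2 - 6)) = -11*(12 + (4 - 1*⅒)*(-2 - 6)) = -11*(12 + (4 - ⅒)*(-8)) = -11*(12 + (39/10)*(-8)) = -11*(12 - 156/5) = -11*(-96/5) = 1056/5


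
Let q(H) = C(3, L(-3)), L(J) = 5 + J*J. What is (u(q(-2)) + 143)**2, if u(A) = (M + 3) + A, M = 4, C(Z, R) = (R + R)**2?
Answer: 872356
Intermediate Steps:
L(J) = 5 + J**2
C(Z, R) = 4*R**2 (C(Z, R) = (2*R)**2 = 4*R**2)
q(H) = 784 (q(H) = 4*(5 + (-3)**2)**2 = 4*(5 + 9)**2 = 4*14**2 = 4*196 = 784)
u(A) = 7 + A (u(A) = (4 + 3) + A = 7 + A)
(u(q(-2)) + 143)**2 = ((7 + 784) + 143)**2 = (791 + 143)**2 = 934**2 = 872356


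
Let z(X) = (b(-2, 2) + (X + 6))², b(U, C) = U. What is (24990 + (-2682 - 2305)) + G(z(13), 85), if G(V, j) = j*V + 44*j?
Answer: 48308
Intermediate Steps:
z(X) = (4 + X)² (z(X) = (-2 + (X + 6))² = (-2 + (6 + X))² = (4 + X)²)
G(V, j) = 44*j + V*j (G(V, j) = V*j + 44*j = 44*j + V*j)
(24990 + (-2682 - 2305)) + G(z(13), 85) = (24990 + (-2682 - 2305)) + 85*(44 + (4 + 13)²) = (24990 - 4987) + 85*(44 + 17²) = 20003 + 85*(44 + 289) = 20003 + 85*333 = 20003 + 28305 = 48308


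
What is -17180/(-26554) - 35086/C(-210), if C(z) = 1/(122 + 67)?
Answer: -88043150768/13277 ≈ -6.6313e+6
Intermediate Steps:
C(z) = 1/189
-17180/(-26554) - 35086/C(-210) = -17180/(-26554) - 35086/1/189 = -17180*(-1/26554) - 35086*189 = 8590/13277 - 6631254 = -88043150768/13277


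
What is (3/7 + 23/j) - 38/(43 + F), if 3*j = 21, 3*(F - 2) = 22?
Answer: 3284/1099 ≈ 2.9882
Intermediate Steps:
F = 28/3 (F = 2 + (1/3)*22 = 2 + 22/3 = 28/3 ≈ 9.3333)
j = 7 (j = (1/3)*21 = 7)
(3/7 + 23/j) - 38/(43 + F) = (3/7 + 23/7) - 38/(43 + 28/3) = (3*(1/7) + 23*(1/7)) - 38/(157/3) = (3/7 + 23/7) + (3/157)*(-38) = 26/7 - 114/157 = 3284/1099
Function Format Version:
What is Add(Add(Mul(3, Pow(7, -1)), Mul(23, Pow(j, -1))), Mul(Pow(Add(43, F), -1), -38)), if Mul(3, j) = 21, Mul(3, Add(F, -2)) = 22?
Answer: Rational(3284, 1099) ≈ 2.9882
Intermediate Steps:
F = Rational(28, 3) (F = Add(2, Mul(Rational(1, 3), 22)) = Add(2, Rational(22, 3)) = Rational(28, 3) ≈ 9.3333)
j = 7 (j = Mul(Rational(1, 3), 21) = 7)
Add(Add(Mul(3, Pow(7, -1)), Mul(23, Pow(j, -1))), Mul(Pow(Add(43, F), -1), -38)) = Add(Add(Mul(3, Pow(7, -1)), Mul(23, Pow(7, -1))), Mul(Pow(Add(43, Rational(28, 3)), -1), -38)) = Add(Add(Mul(3, Rational(1, 7)), Mul(23, Rational(1, 7))), Mul(Pow(Rational(157, 3), -1), -38)) = Add(Add(Rational(3, 7), Rational(23, 7)), Mul(Rational(3, 157), -38)) = Add(Rational(26, 7), Rational(-114, 157)) = Rational(3284, 1099)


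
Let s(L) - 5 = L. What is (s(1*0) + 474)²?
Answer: 229441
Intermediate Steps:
s(L) = 5 + L
(s(1*0) + 474)² = ((5 + 1*0) + 474)² = ((5 + 0) + 474)² = (5 + 474)² = 479² = 229441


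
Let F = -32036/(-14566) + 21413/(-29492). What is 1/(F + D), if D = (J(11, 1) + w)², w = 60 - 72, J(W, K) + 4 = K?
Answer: 214790236/48644255077 ≈ 0.0044155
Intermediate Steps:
J(W, K) = -4 + K
w = -12
D = 225 (D = ((-4 + 1) - 12)² = (-3 - 12)² = (-15)² = 225)
F = 316451977/214790236 (F = -32036*(-1/14566) + 21413*(-1/29492) = 16018/7283 - 21413/29492 = 316451977/214790236 ≈ 1.4733)
1/(F + D) = 1/(316451977/214790236 + 225) = 1/(48644255077/214790236) = 214790236/48644255077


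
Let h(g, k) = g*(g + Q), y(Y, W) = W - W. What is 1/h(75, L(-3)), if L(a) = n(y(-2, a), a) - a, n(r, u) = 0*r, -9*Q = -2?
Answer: 3/16925 ≈ 0.00017725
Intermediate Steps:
Q = 2/9 (Q = -⅑*(-2) = 2/9 ≈ 0.22222)
y(Y, W) = 0
n(r, u) = 0
L(a) = -a (L(a) = 0 - a = -a)
h(g, k) = g*(2/9 + g) (h(g, k) = g*(g + 2/9) = g*(2/9 + g))
1/h(75, L(-3)) = 1/((⅑)*75*(2 + 9*75)) = 1/((⅑)*75*(2 + 675)) = 1/((⅑)*75*677) = 1/(16925/3) = 3/16925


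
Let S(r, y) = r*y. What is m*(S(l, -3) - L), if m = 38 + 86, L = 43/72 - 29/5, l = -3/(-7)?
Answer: 306001/630 ≈ 485.72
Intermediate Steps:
l = 3/7 (l = -3*(-1/7) = 3/7 ≈ 0.42857)
L = -1873/360 (L = 43*(1/72) - 29*1/5 = 43/72 - 29/5 = -1873/360 ≈ -5.2028)
m = 124
m*(S(l, -3) - L) = 124*((3/7)*(-3) - 1*(-1873/360)) = 124*(-9/7 + 1873/360) = 124*(9871/2520) = 306001/630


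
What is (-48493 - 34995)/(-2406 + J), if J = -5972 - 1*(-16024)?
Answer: -41744/3823 ≈ -10.919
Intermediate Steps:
J = 10052 (J = -5972 + 16024 = 10052)
(-48493 - 34995)/(-2406 + J) = (-48493 - 34995)/(-2406 + 10052) = -83488/7646 = -83488*1/7646 = -41744/3823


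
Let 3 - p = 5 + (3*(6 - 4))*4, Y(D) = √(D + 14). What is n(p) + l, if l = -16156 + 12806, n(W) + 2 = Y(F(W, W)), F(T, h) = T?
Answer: -3352 + 2*I*√3 ≈ -3352.0 + 3.4641*I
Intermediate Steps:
Y(D) = √(14 + D)
p = -26 (p = 3 - (5 + (3*(6 - 4))*4) = 3 - (5 + (3*2)*4) = 3 - (5 + 6*4) = 3 - (5 + 24) = 3 - 1*29 = 3 - 29 = -26)
n(W) = -2 + √(14 + W)
l = -3350
n(p) + l = (-2 + √(14 - 26)) - 3350 = (-2 + √(-12)) - 3350 = (-2 + 2*I*√3) - 3350 = -3352 + 2*I*√3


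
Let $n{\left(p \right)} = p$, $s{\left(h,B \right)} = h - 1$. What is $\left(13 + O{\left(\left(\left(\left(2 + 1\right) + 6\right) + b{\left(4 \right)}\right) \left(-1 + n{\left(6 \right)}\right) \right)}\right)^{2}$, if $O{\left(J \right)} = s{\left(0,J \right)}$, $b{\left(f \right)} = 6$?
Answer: $144$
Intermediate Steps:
$s{\left(h,B \right)} = -1 + h$ ($s{\left(h,B \right)} = h - 1 = -1 + h$)
$O{\left(J \right)} = -1$ ($O{\left(J \right)} = -1 + 0 = -1$)
$\left(13 + O{\left(\left(\left(\left(2 + 1\right) + 6\right) + b{\left(4 \right)}\right) \left(-1 + n{\left(6 \right)}\right) \right)}\right)^{2} = \left(13 - 1\right)^{2} = 12^{2} = 144$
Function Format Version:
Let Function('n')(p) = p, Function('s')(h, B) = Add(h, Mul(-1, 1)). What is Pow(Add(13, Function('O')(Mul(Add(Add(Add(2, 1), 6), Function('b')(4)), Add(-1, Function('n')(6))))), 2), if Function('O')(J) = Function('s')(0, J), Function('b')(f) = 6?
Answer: 144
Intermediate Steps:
Function('s')(h, B) = Add(-1, h) (Function('s')(h, B) = Add(h, -1) = Add(-1, h))
Function('O')(J) = -1 (Function('O')(J) = Add(-1, 0) = -1)
Pow(Add(13, Function('O')(Mul(Add(Add(Add(2, 1), 6), Function('b')(4)), Add(-1, Function('n')(6))))), 2) = Pow(Add(13, -1), 2) = Pow(12, 2) = 144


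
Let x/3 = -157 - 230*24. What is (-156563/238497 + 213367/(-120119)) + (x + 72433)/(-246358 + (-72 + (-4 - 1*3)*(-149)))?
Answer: -18689056279997738/7029851964217341 ≈ -2.6585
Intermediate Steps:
x = -17031 (x = 3*(-157 - 230*24) = 3*(-157 - 5520) = 3*(-5677) = -17031)
(-156563/238497 + 213367/(-120119)) + (x + 72433)/(-246358 + (-72 + (-4 - 1*3)*(-149))) = (-156563/238497 + 213367/(-120119)) + (-17031 + 72433)/(-246358 + (-72 + (-4 - 1*3)*(-149))) = (-156563*1/238497 + 213367*(-1/120119)) + 55402/(-246358 + (-72 + (-4 - 3)*(-149))) = (-156563/238497 - 213367/120119) + 55402/(-246358 + (-72 - 7*(-149))) = -69693580396/28648021143 + 55402/(-246358 + (-72 + 1043)) = -69693580396/28648021143 + 55402/(-246358 + 971) = -69693580396/28648021143 + 55402/(-245387) = -69693580396/28648021143 + 55402*(-1/245387) = -69693580396/28648021143 - 55402/245387 = -18689056279997738/7029851964217341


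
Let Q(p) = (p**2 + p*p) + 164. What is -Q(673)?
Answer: -906022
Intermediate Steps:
Q(p) = 164 + 2*p**2 (Q(p) = (p**2 + p**2) + 164 = 2*p**2 + 164 = 164 + 2*p**2)
-Q(673) = -(164 + 2*673**2) = -(164 + 2*452929) = -(164 + 905858) = -1*906022 = -906022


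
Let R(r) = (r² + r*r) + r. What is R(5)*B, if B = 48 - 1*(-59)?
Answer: 5885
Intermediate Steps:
R(r) = r + 2*r² (R(r) = (r² + r²) + r = 2*r² + r = r + 2*r²)
B = 107 (B = 48 + 59 = 107)
R(5)*B = (5*(1 + 2*5))*107 = (5*(1 + 10))*107 = (5*11)*107 = 55*107 = 5885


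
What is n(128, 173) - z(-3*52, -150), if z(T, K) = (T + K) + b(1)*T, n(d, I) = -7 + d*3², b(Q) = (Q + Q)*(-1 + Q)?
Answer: 1451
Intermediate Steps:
b(Q) = 2*Q*(-1 + Q) (b(Q) = (2*Q)*(-1 + Q) = 2*Q*(-1 + Q))
n(d, I) = -7 + 9*d (n(d, I) = -7 + d*9 = -7 + 9*d)
z(T, K) = K + T (z(T, K) = (T + K) + (2*1*(-1 + 1))*T = (K + T) + (2*1*0)*T = (K + T) + 0*T = (K + T) + 0 = K + T)
n(128, 173) - z(-3*52, -150) = (-7 + 9*128) - (-150 - 3*52) = (-7 + 1152) - (-150 - 156) = 1145 - 1*(-306) = 1145 + 306 = 1451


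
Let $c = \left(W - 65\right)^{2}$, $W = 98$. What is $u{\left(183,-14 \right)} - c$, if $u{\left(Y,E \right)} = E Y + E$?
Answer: $-3665$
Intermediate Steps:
$u{\left(Y,E \right)} = E + E Y$
$c = 1089$ ($c = \left(98 - 65\right)^{2} = 33^{2} = 1089$)
$u{\left(183,-14 \right)} - c = - 14 \left(1 + 183\right) - 1089 = \left(-14\right) 184 - 1089 = -2576 - 1089 = -3665$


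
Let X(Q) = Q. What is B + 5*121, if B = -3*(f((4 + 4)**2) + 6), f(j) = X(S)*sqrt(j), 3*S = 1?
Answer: 579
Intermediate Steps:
S = 1/3 (S = (1/3)*1 = 1/3 ≈ 0.33333)
f(j) = sqrt(j)/3
B = -26 (B = -3*(sqrt((4 + 4)**2)/3 + 6) = -3*(sqrt(8**2)/3 + 6) = -3*(sqrt(64)/3 + 6) = -3*((1/3)*8 + 6) = -3*(8/3 + 6) = -3*26/3 = -26)
B + 5*121 = -26 + 5*121 = -26 + 605 = 579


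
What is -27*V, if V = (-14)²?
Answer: -5292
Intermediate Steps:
V = 196
-27*V = -27*196 = -5292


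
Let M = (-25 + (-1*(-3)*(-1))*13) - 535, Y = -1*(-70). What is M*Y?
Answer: -41930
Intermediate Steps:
Y = 70
M = -599 (M = (-25 + (3*(-1))*13) - 535 = (-25 - 3*13) - 535 = (-25 - 39) - 535 = -64 - 535 = -599)
M*Y = -599*70 = -41930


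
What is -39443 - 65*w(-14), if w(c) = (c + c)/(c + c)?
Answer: -39508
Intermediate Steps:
w(c) = 1 (w(c) = (2*c)/((2*c)) = (2*c)*(1/(2*c)) = 1)
-39443 - 65*w(-14) = -39443 - 65*1 = -39443 - 65 = -39508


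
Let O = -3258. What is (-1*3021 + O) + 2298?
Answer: -3981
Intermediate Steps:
(-1*3021 + O) + 2298 = (-1*3021 - 3258) + 2298 = (-3021 - 3258) + 2298 = -6279 + 2298 = -3981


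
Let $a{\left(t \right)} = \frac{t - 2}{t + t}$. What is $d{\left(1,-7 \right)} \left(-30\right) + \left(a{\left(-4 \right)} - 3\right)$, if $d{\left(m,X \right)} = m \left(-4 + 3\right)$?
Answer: $\frac{111}{4} \approx 27.75$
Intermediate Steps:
$d{\left(m,X \right)} = - m$ ($d{\left(m,X \right)} = m \left(-1\right) = - m$)
$a{\left(t \right)} = \frac{-2 + t}{2 t}$
$d{\left(1,-7 \right)} \left(-30\right) + \left(a{\left(-4 \right)} - 3\right) = \left(-1\right) 1 \left(-30\right) - \left(3 - \frac{-2 - 4}{2 \left(-4\right)}\right) = \left(-1\right) \left(-30\right) - \left(3 + \frac{1}{8} \left(-6\right)\right) = 30 + \left(\frac{3}{4} - 3\right) = 30 - \frac{9}{4} = \frac{111}{4}$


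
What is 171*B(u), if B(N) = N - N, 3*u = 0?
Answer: 0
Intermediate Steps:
u = 0 (u = (1/3)*0 = 0)
B(N) = 0
171*B(u) = 171*0 = 0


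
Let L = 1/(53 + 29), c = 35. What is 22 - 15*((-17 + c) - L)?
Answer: -20321/82 ≈ -247.82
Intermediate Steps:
L = 1/82 ≈ 0.012195
22 - 15*((-17 + c) - L) = 22 - 15*((-17 + 35) - 1*1/82) = 22 - 15*(18 - 1/82) = 22 - 15*1475/82 = 22 - 22125/82 = -20321/82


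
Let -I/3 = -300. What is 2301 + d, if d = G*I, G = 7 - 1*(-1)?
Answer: 9501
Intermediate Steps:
I = 900 (I = -3*(-300) = 900)
G = 8 (G = 7 + 1 = 8)
d = 7200 (d = 8*900 = 7200)
2301 + d = 2301 + 7200 = 9501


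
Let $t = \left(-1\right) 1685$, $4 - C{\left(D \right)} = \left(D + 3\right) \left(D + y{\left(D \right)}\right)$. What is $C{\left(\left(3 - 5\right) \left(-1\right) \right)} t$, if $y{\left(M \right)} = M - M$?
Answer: $10110$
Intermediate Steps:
$y{\left(M \right)} = 0$
$C{\left(D \right)} = 4 - D \left(3 + D\right)$ ($C{\left(D \right)} = 4 - \left(D + 3\right) \left(D + 0\right) = 4 - \left(3 + D\right) D = 4 - D \left(3 + D\right)$)
$t = -1685$
$C{\left(\left(3 - 5\right) \left(-1\right) \right)} t = \left(4 - \left(\left(3 - 5\right) \left(-1\right)\right)^{2} - 3 \left(3 - 5\right) \left(-1\right)\right) \left(-1685\right) = \left(4 - \left(\left(-2\right) \left(-1\right)\right)^{2} - 3 \left(\left(-2\right) \left(-1\right)\right)\right) \left(-1685\right) = \left(4 - 2^{2} - 6\right) \left(-1685\right) = \left(4 - 4 - 6\right) \left(-1685\right) = \left(-6\right) \left(-1685\right) = 10110$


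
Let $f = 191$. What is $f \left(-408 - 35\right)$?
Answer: $-84613$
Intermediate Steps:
$f \left(-408 - 35\right) = 191 \left(-408 - 35\right) = 191 \left(-443\right) = -84613$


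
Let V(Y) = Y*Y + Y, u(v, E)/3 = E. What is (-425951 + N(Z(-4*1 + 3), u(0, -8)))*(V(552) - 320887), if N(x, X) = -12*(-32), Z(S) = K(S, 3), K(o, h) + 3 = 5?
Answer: 6652037777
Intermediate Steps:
u(v, E) = 3*E
K(o, h) = 2 (K(o, h) = -3 + 5 = 2)
Z(S) = 2
V(Y) = Y + Y² (V(Y) = Y² + Y = Y + Y²)
N(x, X) = 384
(-425951 + N(Z(-4*1 + 3), u(0, -8)))*(V(552) - 320887) = (-425951 + 384)*(552*(1 + 552) - 320887) = -425567*(552*553 - 320887) = -425567*(305256 - 320887) = -425567*(-15631) = 6652037777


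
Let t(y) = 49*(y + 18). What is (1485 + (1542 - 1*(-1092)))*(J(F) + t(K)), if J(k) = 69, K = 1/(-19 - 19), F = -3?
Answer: 148650591/38 ≈ 3.9119e+6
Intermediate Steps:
K = -1/38 (K = 1/(-38) = -1/38 ≈ -0.026316)
t(y) = 882 + 49*y (t(y) = 49*(18 + y) = 882 + 49*y)
(1485 + (1542 - 1*(-1092)))*(J(F) + t(K)) = (1485 + (1542 - 1*(-1092)))*(69 + (882 + 49*(-1/38))) = (1485 + (1542 + 1092))*(69 + (882 - 49/38)) = (1485 + 2634)*(69 + 33467/38) = 4119*(36089/38) = 148650591/38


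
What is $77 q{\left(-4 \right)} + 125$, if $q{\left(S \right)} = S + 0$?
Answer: $-183$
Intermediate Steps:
$q{\left(S \right)} = S$
$77 q{\left(-4 \right)} + 125 = 77 \left(-4\right) + 125 = -308 + 125 = -183$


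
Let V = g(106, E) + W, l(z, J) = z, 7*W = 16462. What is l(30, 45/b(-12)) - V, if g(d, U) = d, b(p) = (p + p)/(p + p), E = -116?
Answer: -16994/7 ≈ -2427.7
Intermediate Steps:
b(p) = 1 (b(p) = (2*p)/((2*p)) = (2*p)*(1/(2*p)) = 1)
W = 16462/7 (W = (1/7)*16462 = 16462/7 ≈ 2351.7)
V = 17204/7 (V = 106 + 16462/7 = 17204/7 ≈ 2457.7)
l(30, 45/b(-12)) - V = 30 - 1*17204/7 = 30 - 17204/7 = -16994/7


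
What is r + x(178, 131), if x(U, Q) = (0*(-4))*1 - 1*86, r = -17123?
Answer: -17209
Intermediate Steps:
x(U, Q) = -86 (x(U, Q) = 0*1 - 86 = 0 - 86 = -86)
r + x(178, 131) = -17123 - 86 = -17209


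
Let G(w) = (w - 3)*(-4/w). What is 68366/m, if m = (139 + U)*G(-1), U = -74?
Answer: -34183/520 ≈ -65.737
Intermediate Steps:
G(w) = -4*(-3 + w)/w (G(w) = (-3 + w)*(-4/w) = -4*(-3 + w)/w)
m = -1040 (m = (139 - 74)*(-4 + 12/(-1)) = 65*(-4 + 12*(-1)) = 65*(-4 - 12) = 65*(-16) = -1040)
68366/m = 68366/(-1040) = 68366*(-1/1040) = -34183/520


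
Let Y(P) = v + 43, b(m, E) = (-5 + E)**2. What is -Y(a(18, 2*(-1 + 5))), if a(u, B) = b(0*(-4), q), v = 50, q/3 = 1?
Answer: -93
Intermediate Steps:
q = 3 (q = 3*1 = 3)
a(u, B) = 4 (a(u, B) = (-5 + 3)**2 = (-2)**2 = 4)
Y(P) = 93 (Y(P) = 50 + 43 = 93)
-Y(a(18, 2*(-1 + 5))) = -1*93 = -93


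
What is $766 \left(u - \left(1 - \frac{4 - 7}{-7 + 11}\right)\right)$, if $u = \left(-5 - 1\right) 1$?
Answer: $- \frac{11873}{2} \approx -5936.5$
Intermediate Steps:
$u = -6$ ($u = \left(-6\right) 1 = -6$)
$766 \left(u - \left(1 - \frac{4 - 7}{-7 + 11}\right)\right) = 766 \left(-6 - \left(1 - \frac{4 - 7}{-7 + 11}\right)\right) = 766 \left(-6 - \left(1 - - \frac{3}{4}\right)\right) = 766 \left(-6 - \left(1 + \frac{3}{4}\right)\right) = 766 \left(-6 - \frac{7}{4}\right) = 766 \left(- \frac{31}{4}\right) = - \frac{11873}{2}$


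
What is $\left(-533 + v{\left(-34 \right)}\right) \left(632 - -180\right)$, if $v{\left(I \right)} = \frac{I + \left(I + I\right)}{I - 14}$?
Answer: $- \frac{862141}{2} \approx -4.3107 \cdot 10^{5}$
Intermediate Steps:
$v{\left(I \right)} = \frac{3 I}{-14 + I}$ ($v{\left(I \right)} = \frac{I + 2 I}{-14 + I} = \frac{3 I}{-14 + I}$)
$\left(-533 + v{\left(-34 \right)}\right) \left(632 - -180\right) = \left(-533 + 3 \left(-34\right) \frac{1}{-14 - 34}\right) \left(632 - -180\right) = \left(-533 + 3 \left(-34\right) \frac{1}{-48}\right) \left(632 + 180\right) = \left(-533 + 3 \left(-34\right) \left(- \frac{1}{48}\right)\right) 812 = \left(-533 + \frac{17}{8}\right) 812 = \left(- \frac{4247}{8}\right) 812 = - \frac{862141}{2}$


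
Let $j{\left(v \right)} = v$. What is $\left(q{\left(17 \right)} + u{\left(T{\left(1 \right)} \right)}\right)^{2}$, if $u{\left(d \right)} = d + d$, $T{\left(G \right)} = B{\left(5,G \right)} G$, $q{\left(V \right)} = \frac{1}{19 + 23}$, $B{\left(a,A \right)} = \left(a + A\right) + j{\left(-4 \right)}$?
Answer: $\frac{28561}{1764} \approx 16.191$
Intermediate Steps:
$B{\left(a,A \right)} = -4 + A + a$ ($B{\left(a,A \right)} = \left(a + A\right) - 4 = \left(A + a\right) - 4 = -4 + A + a$)
$q{\left(V \right)} = \frac{1}{42}$
$T{\left(G \right)} = G \left(1 + G\right)$ ($T{\left(G \right)} = \left(-4 + G + 5\right) G = \left(1 + G\right) G = G \left(1 + G\right)$)
$u{\left(d \right)} = 2 d$
$\left(q{\left(17 \right)} + u{\left(T{\left(1 \right)} \right)}\right)^{2} = \left(\frac{1}{42} + 2 \cdot 1 \left(1 + 1\right)\right)^{2} = \left(\frac{1}{42} + 2 \cdot 1 \cdot 2\right)^{2} = \left(\frac{1}{42} + 2 \cdot 2\right)^{2} = \left(\frac{1}{42} + 4\right)^{2} = \left(\frac{169}{42}\right)^{2} = \frac{28561}{1764}$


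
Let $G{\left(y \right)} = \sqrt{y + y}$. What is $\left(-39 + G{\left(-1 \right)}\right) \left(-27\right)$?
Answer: $1053 - 27 i \sqrt{2} \approx 1053.0 - 38.184 i$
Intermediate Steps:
$G{\left(y \right)} = \sqrt{2} \sqrt{y}$ ($G{\left(y \right)} = \sqrt{2 y} = \sqrt{2} \sqrt{y}$)
$\left(-39 + G{\left(-1 \right)}\right) \left(-27\right) = \left(-39 + \sqrt{2} \sqrt{-1}\right) \left(-27\right) = \left(-39 + \sqrt{2} i\right) \left(-27\right) = \left(-39 + i \sqrt{2}\right) \left(-27\right) = 1053 - 27 i \sqrt{2}$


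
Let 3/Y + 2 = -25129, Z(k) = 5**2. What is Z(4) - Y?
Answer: 209426/8377 ≈ 25.000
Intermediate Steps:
Z(k) = 25
Y = -1/8377 (Y = 3/(-2 - 25129) = 3/(-25131) = 3*(-1/25131) = -1/8377 ≈ -0.00011937)
Z(4) - Y = 25 - 1*(-1/8377) = 25 + 1/8377 = 209426/8377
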